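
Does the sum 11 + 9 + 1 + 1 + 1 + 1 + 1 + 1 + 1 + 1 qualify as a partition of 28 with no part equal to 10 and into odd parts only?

Yes

The parts sum to 28, and the condition 'no summand equals 10' holds; the condition 'every summand is odd' holds.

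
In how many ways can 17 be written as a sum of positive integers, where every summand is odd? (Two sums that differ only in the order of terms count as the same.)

38

There are too many to list fully; the first 12 (by largest part) are:
17
15 + 1 + 1
13 + 3 + 1
13 + 1 + 1 + 1 + 1
11 + 5 + 1
11 + 3 + 3
11 + 3 + 1 + 1 + 1
11 + 1 + 1 + 1 + 1 + 1 + 1
9 + 7 + 1
9 + 5 + 3
9 + 5 + 1 + 1 + 1
9 + 3 + 3 + 1 + 1
…and 26 more, for 38 total.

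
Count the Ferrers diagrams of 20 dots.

627

Counting exhaustively, 627 partitions satisfy the conditions.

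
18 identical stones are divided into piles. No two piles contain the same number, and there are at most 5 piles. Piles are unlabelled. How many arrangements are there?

There are too many to list fully; the first 12 (by largest part) are:
18
17 + 1
16 + 2
15 + 3
15 + 2 + 1
14 + 4
14 + 3 + 1
13 + 5
13 + 4 + 1
13 + 3 + 2
12 + 6
12 + 5 + 1
…and 34 more, for 46 total.

46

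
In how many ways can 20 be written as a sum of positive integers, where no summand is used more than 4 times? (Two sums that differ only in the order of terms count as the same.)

A full systematic count gives 409.

409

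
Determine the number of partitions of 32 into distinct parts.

Direct enumeration gives 390 partitions.

390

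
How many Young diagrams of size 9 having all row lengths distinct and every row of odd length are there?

They are:
9
1 + 3 + 5

2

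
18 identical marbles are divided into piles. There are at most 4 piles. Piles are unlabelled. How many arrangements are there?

84

Direct enumeration gives 84 partitions.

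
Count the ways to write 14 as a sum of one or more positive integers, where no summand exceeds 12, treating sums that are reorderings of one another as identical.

133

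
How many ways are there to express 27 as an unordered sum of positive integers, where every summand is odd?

There are 192 such partitions.

192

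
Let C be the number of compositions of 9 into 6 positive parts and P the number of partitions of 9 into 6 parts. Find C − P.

53

Ordered (compositions into 6 parts): C(8,5) = 56.
Unordered (partitions into 6 parts): 3.
Difference: 56 − 3 = 53.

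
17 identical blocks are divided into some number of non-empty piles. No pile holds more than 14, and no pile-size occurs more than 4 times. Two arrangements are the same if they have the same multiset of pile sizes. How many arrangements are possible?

201

Counting exhaustively, 201 partitions satisfy the conditions.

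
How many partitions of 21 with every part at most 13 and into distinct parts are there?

A partial list (first 12 by largest part):
8,13
1,7,13
2,6,13
3,5,13
1,2,5,13
1,3,4,13
9,12
1,8,12
2,7,12
3,6,12
1,2,6,12
4,5,12
…and 45 more, for 57 total.

57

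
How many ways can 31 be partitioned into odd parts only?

340

Systematic enumeration (by largest part, then next-largest, …) yields 340.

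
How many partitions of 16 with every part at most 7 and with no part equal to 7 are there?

136

Systematic enumeration (by largest part, then next-largest, …) yields 136.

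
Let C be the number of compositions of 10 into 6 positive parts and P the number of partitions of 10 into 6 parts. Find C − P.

121

Compositions: C(9,5) = 126.
Partitions of 10 into exactly 6 parts: 5.
Difference: 126 − 5 = 121.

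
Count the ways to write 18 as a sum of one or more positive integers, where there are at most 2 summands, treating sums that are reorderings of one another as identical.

Enumerating:
18
17 + 1
16 + 2
15 + 3
14 + 4
13 + 5
12 + 6
11 + 7
10 + 8
9 + 9
Counting gives 10.

10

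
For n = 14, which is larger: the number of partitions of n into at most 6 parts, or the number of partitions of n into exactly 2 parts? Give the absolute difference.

Partitions of 14 into at most 6 parts: 90.
Partitions of 14 into exactly 2 parts: 7.
|90 − 7| = 83.

83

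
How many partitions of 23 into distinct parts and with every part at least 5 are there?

13

Enumerating:
23
18 + 5
17 + 6
16 + 7
15 + 8
14 + 9
13 + 10
12 + 11
12 + 6 + 5
11 + 7 + 5
10 + 8 + 5
10 + 7 + 6
9 + 8 + 6
Counting gives 13.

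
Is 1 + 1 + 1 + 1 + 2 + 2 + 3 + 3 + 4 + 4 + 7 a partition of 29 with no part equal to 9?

Yes

The parts sum to 29, and the condition 'no summand equals 9' holds.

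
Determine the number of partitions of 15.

176

Enumerating by decreasing first part gives 176 partitions in all.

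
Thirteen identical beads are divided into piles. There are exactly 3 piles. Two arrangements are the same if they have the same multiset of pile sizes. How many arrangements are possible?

The partitions of 13 that satisfy the conditions:
11+1+1
10+2+1
9+3+1
9+2+2
8+4+1
8+3+2
7+5+1
7+4+2
7+3+3
6+6+1
6+5+2
6+4+3
5+5+3
5+4+4
That's 14 in total.

14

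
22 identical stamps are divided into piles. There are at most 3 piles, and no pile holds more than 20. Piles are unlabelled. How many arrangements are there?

50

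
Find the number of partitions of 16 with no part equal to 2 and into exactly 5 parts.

Listing the qualifying partitions of 16:
12,1,1,1,1
10,3,1,1,1
9,4,1,1,1
8,5,1,1,1
8,3,3,1,1
7,6,1,1,1
7,4,3,1,1
6,5,3,1,1
6,4,4,1,1
6,3,3,3,1
5,5,4,1,1
5,4,3,3,1
4,4,4,3,1
4,3,3,3,3

14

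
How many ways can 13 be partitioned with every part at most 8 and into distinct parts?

11

Enumerating:
8+5
8+4+1
8+3+2
7+6
7+5+1
7+4+2
7+3+2+1
6+5+2
6+4+3
6+4+2+1
5+4+3+1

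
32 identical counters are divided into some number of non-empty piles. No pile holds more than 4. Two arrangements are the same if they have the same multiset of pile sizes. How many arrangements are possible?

351

Counting exhaustively, 351 partitions satisfy the conditions.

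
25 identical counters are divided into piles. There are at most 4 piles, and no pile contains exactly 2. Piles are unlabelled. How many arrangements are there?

Systematic enumeration (by largest part, then next-largest, …) yields 129.

129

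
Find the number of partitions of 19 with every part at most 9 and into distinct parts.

They are:
9 + 8 + 2
9 + 7 + 3
9 + 7 + 2 + 1
9 + 6 + 4
9 + 6 + 3 + 1
9 + 5 + 4 + 1
9 + 5 + 3 + 2
9 + 4 + 3 + 2 + 1
8 + 7 + 4
8 + 7 + 3 + 1
8 + 6 + 5
8 + 6 + 4 + 1
8 + 6 + 3 + 2
8 + 5 + 4 + 2
8 + 5 + 3 + 2 + 1
7 + 6 + 5 + 1
7 + 6 + 4 + 2
7 + 6 + 3 + 2 + 1
7 + 5 + 4 + 3
7 + 5 + 4 + 2 + 1
6 + 5 + 4 + 3 + 1

21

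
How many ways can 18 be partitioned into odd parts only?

A partial list (first 12 by largest part):
1 + 17
3 + 15
1 + 1 + 1 + 15
5 + 13
1 + 1 + 3 + 13
1 + 1 + 1 + 1 + 1 + 13
7 + 11
1 + 1 + 5 + 11
1 + 3 + 3 + 11
1 + 1 + 1 + 1 + 3 + 11
1 + 1 + 1 + 1 + 1 + 1 + 1 + 11
9 + 9
…and 34 more, for 46 total.

46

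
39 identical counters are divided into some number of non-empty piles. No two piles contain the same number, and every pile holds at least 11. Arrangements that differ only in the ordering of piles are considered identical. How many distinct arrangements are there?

Enumerating:
39
28+11
27+12
26+13
25+14
24+15
23+16
22+17
21+18
20+19
16+12+11
15+13+11
14+13+12
Counting gives 13.

13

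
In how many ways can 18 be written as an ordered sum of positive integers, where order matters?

131072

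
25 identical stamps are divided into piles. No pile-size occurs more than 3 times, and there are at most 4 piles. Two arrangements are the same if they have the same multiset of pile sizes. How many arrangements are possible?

Counting exhaustively, 185 partitions satisfy the conditions.

185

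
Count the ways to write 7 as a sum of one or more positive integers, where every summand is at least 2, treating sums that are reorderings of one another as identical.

Enumerating:
7
5,2
4,3
3,2,2
That's 4 in total.

4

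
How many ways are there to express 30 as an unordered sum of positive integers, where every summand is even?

176

Counting exhaustively, 176 partitions satisfy the conditions.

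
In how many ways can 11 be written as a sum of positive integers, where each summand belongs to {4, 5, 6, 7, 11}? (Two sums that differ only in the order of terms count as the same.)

3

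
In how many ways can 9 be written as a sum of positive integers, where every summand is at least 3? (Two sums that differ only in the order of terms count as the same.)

4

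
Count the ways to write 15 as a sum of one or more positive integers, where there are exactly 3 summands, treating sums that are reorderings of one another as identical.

19

They are:
13,1,1
12,2,1
11,3,1
11,2,2
10,4,1
10,3,2
9,5,1
9,4,2
9,3,3
8,6,1
8,5,2
8,4,3
7,7,1
7,6,2
7,5,3
7,4,4
6,6,3
6,5,4
5,5,5
That's 19 in total.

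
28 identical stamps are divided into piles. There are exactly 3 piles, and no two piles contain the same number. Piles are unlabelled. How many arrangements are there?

There are too many to list fully; the first 12 (by largest part) are:
25,2,1
24,3,1
23,4,1
23,3,2
22,5,1
22,4,2
21,6,1
21,5,2
21,4,3
20,7,1
20,6,2
20,5,3
…and 40 more, for 52 total.

52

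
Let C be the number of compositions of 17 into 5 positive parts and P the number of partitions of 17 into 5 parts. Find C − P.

1773

Compositions: C(16,4) = 1820.
Unordered (partitions into 5 parts): 47.
Difference: 1820 − 47 = 1773.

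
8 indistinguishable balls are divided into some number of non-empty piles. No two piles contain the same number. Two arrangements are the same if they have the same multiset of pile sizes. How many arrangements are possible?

Listing the qualifying partitions of 8:
8
7+1
6+2
5+3
5+2+1
4+3+1

6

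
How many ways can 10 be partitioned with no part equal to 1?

The partitions of 10 that satisfy the conditions:
10
2, 8
3, 7
4, 6
2, 2, 6
5, 5
2, 3, 5
2, 4, 4
3, 3, 4
2, 2, 2, 4
2, 2, 3, 3
2, 2, 2, 2, 2
Counting gives 12.

12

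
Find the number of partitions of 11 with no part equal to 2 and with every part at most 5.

Enumerating:
5, 5, 1
5, 4, 1, 1
5, 3, 3
5, 3, 1, 1, 1
5, 1, 1, 1, 1, 1, 1
4, 4, 3
4, 4, 1, 1, 1
4, 3, 3, 1
4, 3, 1, 1, 1, 1
4, 1, 1, 1, 1, 1, 1, 1
3, 3, 3, 1, 1
3, 3, 1, 1, 1, 1, 1
3, 1, 1, 1, 1, 1, 1, 1, 1
1, 1, 1, 1, 1, 1, 1, 1, 1, 1, 1
Counting gives 14.

14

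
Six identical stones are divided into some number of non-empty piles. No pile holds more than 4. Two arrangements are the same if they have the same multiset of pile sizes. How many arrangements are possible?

9

Enumerating:
4, 2
4, 1, 1
3, 3
3, 2, 1
3, 1, 1, 1
2, 2, 2
2, 2, 1, 1
2, 1, 1, 1, 1
1, 1, 1, 1, 1, 1
Counting gives 9.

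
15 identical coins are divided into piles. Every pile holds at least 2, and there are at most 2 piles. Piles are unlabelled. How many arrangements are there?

7

Listing the qualifying partitions of 15:
15
13+2
12+3
11+4
10+5
9+6
8+7
That's 7 in total.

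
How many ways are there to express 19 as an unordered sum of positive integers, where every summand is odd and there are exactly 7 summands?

The partitions of 19 that satisfy the conditions:
13+1+1+1+1+1+1
11+3+1+1+1+1+1
9+5+1+1+1+1+1
9+3+3+1+1+1+1
7+7+1+1+1+1+1
7+5+3+1+1+1+1
7+3+3+3+1+1+1
5+5+5+1+1+1+1
5+5+3+3+1+1+1
5+3+3+3+3+1+1
3+3+3+3+3+3+1

11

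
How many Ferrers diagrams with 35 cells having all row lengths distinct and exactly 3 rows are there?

85

Counting exhaustively, 85 partitions satisfy the conditions.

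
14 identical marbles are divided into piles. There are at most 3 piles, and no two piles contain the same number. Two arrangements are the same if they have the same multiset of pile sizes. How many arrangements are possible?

17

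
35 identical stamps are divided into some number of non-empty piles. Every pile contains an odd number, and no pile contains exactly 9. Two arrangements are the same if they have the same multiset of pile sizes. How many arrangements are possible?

420

Counting exhaustively, 420 partitions satisfy the conditions.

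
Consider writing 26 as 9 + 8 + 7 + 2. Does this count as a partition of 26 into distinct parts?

The parts sum to 26, and the condition 'all summands are distinct' holds.

Yes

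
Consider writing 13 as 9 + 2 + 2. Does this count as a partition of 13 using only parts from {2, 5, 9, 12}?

Yes

The parts sum to 13, and the condition 'each summand belongs to {2, 5, 9, 12}' holds.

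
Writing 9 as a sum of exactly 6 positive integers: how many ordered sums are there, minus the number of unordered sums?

53

Compositions: C(8,5) = 56.
Partitions of 9 into exactly 6 parts: 3.
Difference: 56 − 3 = 53.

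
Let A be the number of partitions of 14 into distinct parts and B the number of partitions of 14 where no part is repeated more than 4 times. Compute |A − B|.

Partitions of 14 into distinct parts: 22.
Partitions of 14 where no part is repeated more than 4 times: 100.
|22 − 100| = 78.

78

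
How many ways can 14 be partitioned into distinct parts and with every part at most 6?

They are:
6, 5, 3
6, 5, 2, 1
6, 4, 3, 1
5, 4, 3, 2

4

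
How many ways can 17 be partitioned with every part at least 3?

Enumerating:
17
14+3
13+4
12+5
11+6
11+3+3
10+7
10+4+3
9+8
9+5+3
9+4+4
8+6+3
8+5+4
8+3+3+3
7+7+3
7+6+4
7+5+5
7+4+3+3
6+6+5
6+5+3+3
6+4+4+3
5+5+4+3
5+4+4+4
5+3+3+3+3
4+4+3+3+3

25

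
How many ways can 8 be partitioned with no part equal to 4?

Enumerating:
8
7 + 1
6 + 2
6 + 1 + 1
5 + 3
5 + 2 + 1
5 + 1 + 1 + 1
3 + 3 + 2
3 + 3 + 1 + 1
3 + 2 + 2 + 1
3 + 2 + 1 + 1 + 1
3 + 1 + 1 + 1 + 1 + 1
2 + 2 + 2 + 2
2 + 2 + 2 + 1 + 1
2 + 2 + 1 + 1 + 1 + 1
2 + 1 + 1 + 1 + 1 + 1 + 1
1 + 1 + 1 + 1 + 1 + 1 + 1 + 1

17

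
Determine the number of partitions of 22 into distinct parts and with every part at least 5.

Enumerating:
22
5+17
6+16
7+15
8+14
9+13
10+12
5+6+11
5+7+10
5+8+9
6+7+9

11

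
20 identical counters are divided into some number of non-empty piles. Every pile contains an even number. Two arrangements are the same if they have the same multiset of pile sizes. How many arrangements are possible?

42

A partial list (first 12 by largest part):
20
18+2
16+4
16+2+2
14+6
14+4+2
14+2+2+2
12+8
12+6+2
12+4+4
12+4+2+2
12+2+2+2+2
…and 30 more, for 42 total.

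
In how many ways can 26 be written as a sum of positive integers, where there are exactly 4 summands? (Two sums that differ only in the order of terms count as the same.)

Direct enumeration gives 136 partitions.

136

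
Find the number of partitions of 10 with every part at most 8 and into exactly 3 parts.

Enumerating:
8,1,1
7,2,1
6,3,1
6,2,2
5,4,1
5,3,2
4,4,2
4,3,3

8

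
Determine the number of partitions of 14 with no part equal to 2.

There are too many to list fully; the first 12 (by largest part) are:
14
13, 1
12, 1, 1
11, 3
11, 1, 1, 1
10, 4
10, 3, 1
10, 1, 1, 1, 1
9, 5
9, 4, 1
9, 3, 1, 1
9, 1, 1, 1, 1, 1
…and 46 more, for 58 total.

58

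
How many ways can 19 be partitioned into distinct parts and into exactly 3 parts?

21

Listing the qualifying partitions of 19:
16,2,1
15,3,1
14,4,1
14,3,2
13,5,1
13,4,2
12,6,1
12,5,2
12,4,3
11,7,1
11,6,2
11,5,3
10,8,1
10,7,2
10,6,3
10,5,4
9,8,2
9,7,3
9,6,4
8,7,4
8,6,5
That's 21 in total.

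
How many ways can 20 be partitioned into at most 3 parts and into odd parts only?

5

Listing the qualifying partitions of 20:
19,1
17,3
15,5
13,7
11,9
Counting gives 5.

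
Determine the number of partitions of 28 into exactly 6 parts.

391

Counting exhaustively, 391 partitions satisfy the conditions.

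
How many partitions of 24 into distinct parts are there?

Enumerating by decreasing first part gives 122 partitions in all.

122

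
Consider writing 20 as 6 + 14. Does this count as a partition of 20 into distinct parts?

The parts sum to 20, and the condition 'all summands are distinct' holds.

Yes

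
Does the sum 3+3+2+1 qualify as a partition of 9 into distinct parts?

No

The parts sum to 9, and the condition 'all summands are distinct' is violated.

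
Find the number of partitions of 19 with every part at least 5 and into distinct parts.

Listing the qualifying partitions of 19:
19
5,14
6,13
7,12
8,11
9,10
5,6,8

7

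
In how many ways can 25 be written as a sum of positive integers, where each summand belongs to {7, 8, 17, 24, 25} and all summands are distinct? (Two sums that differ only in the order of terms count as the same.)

2

Enumerating:
25
17, 8
Counting gives 2.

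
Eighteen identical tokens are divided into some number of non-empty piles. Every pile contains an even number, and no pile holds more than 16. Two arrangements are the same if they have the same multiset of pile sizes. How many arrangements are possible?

29

There are too many to list fully; the first 12 (by largest part) are:
16+2
14+4
14+2+2
12+6
12+4+2
12+2+2+2
10+8
10+6+2
10+4+4
10+4+2+2
10+2+2+2+2
8+8+2
…and 17 more, for 29 total.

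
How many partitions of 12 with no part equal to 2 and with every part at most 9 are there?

32

A partial list (first 12 by largest part):
3+9
1+1+1+9
4+8
1+3+8
1+1+1+1+8
5+7
1+4+7
1+1+3+7
1+1+1+1+1+7
6+6
1+5+6
1+1+4+6
…and 20 more, for 32 total.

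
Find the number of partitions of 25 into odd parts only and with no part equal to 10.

There are 142 such partitions.

142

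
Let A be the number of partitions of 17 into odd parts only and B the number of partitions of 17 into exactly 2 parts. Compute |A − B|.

Partitions of 17 into odd parts only: 38.
Partitions of 17 into exactly 2 parts: 8.
|38 − 8| = 30.

30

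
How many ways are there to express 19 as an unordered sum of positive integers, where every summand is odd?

There are too many to list fully; the first 12 (by largest part) are:
19
17, 1, 1
15, 3, 1
15, 1, 1, 1, 1
13, 5, 1
13, 3, 3
13, 3, 1, 1, 1
13, 1, 1, 1, 1, 1, 1
11, 7, 1
11, 5, 3
11, 5, 1, 1, 1
11, 3, 3, 1, 1
…and 42 more, for 54 total.

54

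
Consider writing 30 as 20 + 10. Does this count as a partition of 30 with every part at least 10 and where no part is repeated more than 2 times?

The parts sum to 30, and the condition 'every summand is at least 10' holds; the condition 'no summand is used more than 2 times' holds.

Yes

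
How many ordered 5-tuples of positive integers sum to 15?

1001

Equivalently, choose which 4 of the 14 gaps become plus signs: C(14,4) = 1001.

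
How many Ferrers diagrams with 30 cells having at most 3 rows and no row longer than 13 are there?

Enumerating:
13 + 13 + 4
13 + 12 + 5
13 + 11 + 6
13 + 10 + 7
13 + 9 + 8
12 + 12 + 6
12 + 11 + 7
12 + 10 + 8
12 + 9 + 9
11 + 11 + 8
11 + 10 + 9
10 + 10 + 10
That's 12 in total.

12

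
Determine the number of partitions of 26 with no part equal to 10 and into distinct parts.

137

There are 137 such partitions.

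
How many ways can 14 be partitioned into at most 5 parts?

A partial list (first 12 by largest part):
14
13 + 1
12 + 2
12 + 1 + 1
11 + 3
11 + 2 + 1
11 + 1 + 1 + 1
10 + 4
10 + 3 + 1
10 + 2 + 2
10 + 2 + 1 + 1
10 + 1 + 1 + 1 + 1
…and 58 more, for 70 total.

70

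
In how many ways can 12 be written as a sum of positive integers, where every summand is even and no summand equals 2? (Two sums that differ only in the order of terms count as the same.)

Enumerating:
12
8, 4
6, 6
4, 4, 4

4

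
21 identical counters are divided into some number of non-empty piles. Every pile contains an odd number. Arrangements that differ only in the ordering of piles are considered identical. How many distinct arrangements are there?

A full systematic count gives 76.

76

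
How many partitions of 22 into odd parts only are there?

There are 89 such partitions.

89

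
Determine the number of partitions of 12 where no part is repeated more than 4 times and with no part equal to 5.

There are too many to list fully; the first 12 (by largest part) are:
12
11,1
10,2
10,1,1
9,3
9,2,1
9,1,1,1
8,4
8,3,1
8,2,2
8,2,1,1
8,1,1,1,1
…and 35 more, for 47 total.

47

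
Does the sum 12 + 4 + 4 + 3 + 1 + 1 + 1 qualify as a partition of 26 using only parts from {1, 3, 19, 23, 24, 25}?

The parts sum to 26, and the condition 'each summand belongs to {1, 3, 19, 23, 24, 25}' is violated.

No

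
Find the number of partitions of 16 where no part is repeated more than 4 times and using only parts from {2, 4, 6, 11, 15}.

7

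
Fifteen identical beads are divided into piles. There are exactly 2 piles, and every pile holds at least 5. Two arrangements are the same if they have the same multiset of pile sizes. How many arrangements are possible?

3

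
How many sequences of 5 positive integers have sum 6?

5

Equivalently, choose which 4 of the 5 gaps become plus signs: C(5,4) = 5.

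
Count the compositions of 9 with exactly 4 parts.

56

A composition of 9 into 4 positive parts is chosen by placing 3 dividers among the 8 gaps between 9 units: C(8,3) = 56.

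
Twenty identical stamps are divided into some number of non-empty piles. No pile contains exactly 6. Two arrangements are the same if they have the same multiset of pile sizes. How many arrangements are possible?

492

Enumerating by decreasing first part gives 492 partitions in all.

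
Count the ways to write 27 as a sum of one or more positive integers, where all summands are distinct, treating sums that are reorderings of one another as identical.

192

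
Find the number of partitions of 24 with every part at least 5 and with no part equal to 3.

There are too many to list fully; the first 12 (by largest part) are:
24
19 + 5
18 + 6
17 + 7
16 + 8
15 + 9
14 + 10
14 + 5 + 5
13 + 11
13 + 6 + 5
12 + 12
12 + 7 + 5
…and 14 more, for 26 total.

26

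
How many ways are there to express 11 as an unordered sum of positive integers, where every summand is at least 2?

14

The partitions of 11 that satisfy the conditions:
11
2 + 9
3 + 8
4 + 7
2 + 2 + 7
5 + 6
2 + 3 + 6
2 + 4 + 5
3 + 3 + 5
2 + 2 + 2 + 5
3 + 4 + 4
2 + 2 + 3 + 4
2 + 3 + 3 + 3
2 + 2 + 2 + 2 + 3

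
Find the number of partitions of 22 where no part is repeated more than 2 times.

Direct enumeration gives 297 partitions.

297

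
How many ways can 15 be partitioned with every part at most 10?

164

Systematic enumeration (by largest part, then next-largest, …) yields 164.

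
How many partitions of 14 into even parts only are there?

15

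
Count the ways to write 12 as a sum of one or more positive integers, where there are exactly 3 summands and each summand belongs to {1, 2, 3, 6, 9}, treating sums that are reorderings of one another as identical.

2

Listing the qualifying partitions of 12:
9,2,1
6,3,3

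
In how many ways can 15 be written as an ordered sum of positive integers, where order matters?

Each of the 14 gaps between 15 units is either a break or not: 2^14 = 16384.

16384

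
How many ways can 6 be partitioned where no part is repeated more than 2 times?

Enumerating:
6
5+1
4+2
4+1+1
3+3
3+2+1
2+2+1+1

7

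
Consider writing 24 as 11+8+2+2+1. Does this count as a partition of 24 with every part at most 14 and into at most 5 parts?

The parts sum to 24, and the condition 'no summand exceeds 14' holds; the condition 'there are at most 5 summands' holds.

Yes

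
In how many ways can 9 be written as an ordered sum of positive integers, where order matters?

256

The number of compositions of n is 2^(n−1); here 2^8 = 256.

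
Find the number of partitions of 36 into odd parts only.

Enumerating by decreasing first part gives 668 partitions in all.

668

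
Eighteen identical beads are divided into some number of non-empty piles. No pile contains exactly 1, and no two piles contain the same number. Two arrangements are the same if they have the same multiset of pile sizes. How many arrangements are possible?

Listing the qualifying partitions of 18:
18
16 + 2
15 + 3
14 + 4
13 + 5
13 + 3 + 2
12 + 6
12 + 4 + 2
11 + 7
11 + 5 + 2
11 + 4 + 3
10 + 8
10 + 6 + 2
10 + 5 + 3
9 + 7 + 2
9 + 6 + 3
9 + 5 + 4
9 + 4 + 3 + 2
8 + 7 + 3
8 + 6 + 4
8 + 5 + 3 + 2
7 + 6 + 5
7 + 6 + 3 + 2
7 + 5 + 4 + 2
6 + 5 + 4 + 3
Counting gives 25.

25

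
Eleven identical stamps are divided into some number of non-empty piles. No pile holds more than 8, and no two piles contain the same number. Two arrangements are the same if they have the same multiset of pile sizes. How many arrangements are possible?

9

They are:
8, 3
8, 2, 1
7, 4
7, 3, 1
6, 5
6, 4, 1
6, 3, 2
5, 4, 2
5, 3, 2, 1
Counting gives 9.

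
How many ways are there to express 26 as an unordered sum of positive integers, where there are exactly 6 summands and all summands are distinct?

Listing the qualifying partitions of 26:
11, 5, 4, 3, 2, 1
10, 6, 4, 3, 2, 1
9, 7, 4, 3, 2, 1
9, 6, 5, 3, 2, 1
8, 7, 5, 3, 2, 1
8, 6, 5, 4, 2, 1
7, 6, 5, 4, 3, 1

7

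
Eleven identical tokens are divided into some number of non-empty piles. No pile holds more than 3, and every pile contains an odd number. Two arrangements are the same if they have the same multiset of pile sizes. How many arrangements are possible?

4

Enumerating:
3, 3, 3, 1, 1
3, 3, 1, 1, 1, 1, 1
3, 1, 1, 1, 1, 1, 1, 1, 1
1, 1, 1, 1, 1, 1, 1, 1, 1, 1, 1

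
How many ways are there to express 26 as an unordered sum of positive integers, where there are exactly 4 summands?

There are 136 such partitions.

136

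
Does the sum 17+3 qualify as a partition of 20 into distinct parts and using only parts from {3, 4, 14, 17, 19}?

Yes

The parts sum to 20, and the condition 'all summands are distinct' holds; the condition 'each summand belongs to {3, 4, 14, 17, 19}' holds.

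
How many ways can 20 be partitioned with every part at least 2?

137

A full systematic count gives 137.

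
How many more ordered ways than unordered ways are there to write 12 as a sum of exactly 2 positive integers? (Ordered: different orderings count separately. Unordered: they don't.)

Compositions: C(11,1) = 11.
Partitions of 12 into exactly 2 parts: 6.
Difference: 11 − 6 = 5.

5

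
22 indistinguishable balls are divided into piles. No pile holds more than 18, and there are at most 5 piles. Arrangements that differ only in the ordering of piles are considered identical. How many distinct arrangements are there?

248

A full systematic count gives 248.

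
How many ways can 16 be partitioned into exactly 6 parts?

35

There are too many to list fully; the first 12 (by largest part) are:
11,1,1,1,1,1
10,2,1,1,1,1
9,3,1,1,1,1
9,2,2,1,1,1
8,4,1,1,1,1
8,3,2,1,1,1
8,2,2,2,1,1
7,5,1,1,1,1
7,4,2,1,1,1
7,3,3,1,1,1
7,3,2,2,1,1
7,2,2,2,2,1
…and 23 more, for 35 total.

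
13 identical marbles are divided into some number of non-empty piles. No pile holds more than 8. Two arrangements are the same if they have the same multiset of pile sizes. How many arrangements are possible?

Enumerating by decreasing first part gives 89 partitions in all.

89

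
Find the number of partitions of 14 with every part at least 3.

13

Enumerating:
14
11+3
10+4
9+5
8+6
8+3+3
7+7
7+4+3
6+5+3
6+4+4
5+5+4
5+3+3+3
4+4+3+3
That's 13 in total.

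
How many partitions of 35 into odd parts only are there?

585

Direct enumeration gives 585 partitions.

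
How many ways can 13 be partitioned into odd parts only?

Listing the qualifying partitions of 13:
13
11,1,1
9,3,1
9,1,1,1,1
7,5,1
7,3,3
7,3,1,1,1
7,1,1,1,1,1,1
5,5,3
5,5,1,1,1
5,3,3,1,1
5,3,1,1,1,1,1
5,1,1,1,1,1,1,1,1
3,3,3,3,1
3,3,3,1,1,1,1
3,3,1,1,1,1,1,1,1
3,1,1,1,1,1,1,1,1,1,1
1,1,1,1,1,1,1,1,1,1,1,1,1
That's 18 in total.

18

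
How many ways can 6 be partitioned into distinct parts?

4

Listing the qualifying partitions of 6:
6
5, 1
4, 2
3, 2, 1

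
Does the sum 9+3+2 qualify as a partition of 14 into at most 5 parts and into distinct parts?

The parts sum to 14, and the condition 'there are at most 5 summands' holds; the condition 'all summands are distinct' holds.

Yes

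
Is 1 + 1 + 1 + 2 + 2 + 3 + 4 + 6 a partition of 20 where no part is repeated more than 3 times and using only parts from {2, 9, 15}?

No

The parts sum to 20, and the condition 'each summand belongs to {2, 9, 15}' is violated.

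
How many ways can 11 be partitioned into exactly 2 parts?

5

Listing the qualifying partitions of 11:
10+1
9+2
8+3
7+4
6+5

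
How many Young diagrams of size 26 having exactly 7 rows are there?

300

Systematic enumeration (by largest part, then next-largest, …) yields 300.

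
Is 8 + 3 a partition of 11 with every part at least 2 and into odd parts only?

The parts sum to 11, and the condition 'every summand is odd' is violated.

No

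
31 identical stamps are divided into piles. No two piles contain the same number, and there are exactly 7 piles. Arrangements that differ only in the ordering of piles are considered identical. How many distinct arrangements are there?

3

Enumerating:
10+6+5+4+3+2+1
9+7+5+4+3+2+1
8+7+6+4+3+2+1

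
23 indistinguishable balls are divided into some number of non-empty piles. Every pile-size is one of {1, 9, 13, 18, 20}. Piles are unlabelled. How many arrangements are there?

Listing the qualifying partitions of 23:
20, 1, 1, 1
18, 1, 1, 1, 1, 1
13, 9, 1
13, 1, 1, 1, 1, 1, 1, 1, 1, 1, 1
9, 9, 1, 1, 1, 1, 1
9, 1, 1, 1, 1, 1, 1, 1, 1, 1, 1, 1, 1, 1, 1
1, 1, 1, 1, 1, 1, 1, 1, 1, 1, 1, 1, 1, 1, 1, 1, 1, 1, 1, 1, 1, 1, 1
That's 7 in total.

7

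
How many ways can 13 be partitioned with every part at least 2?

24

The partitions of 13 that satisfy the conditions:
13
11, 2
10, 3
9, 4
9, 2, 2
8, 5
8, 3, 2
7, 6
7, 4, 2
7, 3, 3
7, 2, 2, 2
6, 5, 2
6, 4, 3
6, 3, 2, 2
5, 5, 3
5, 4, 4
5, 4, 2, 2
5, 3, 3, 2
5, 2, 2, 2, 2
4, 4, 3, 2
4, 3, 3, 3
4, 3, 2, 2, 2
3, 3, 3, 2, 2
3, 2, 2, 2, 2, 2
That's 24 in total.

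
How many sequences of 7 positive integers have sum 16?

5005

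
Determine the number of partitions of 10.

42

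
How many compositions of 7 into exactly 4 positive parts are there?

Place 3 bars in the 6 internal gaps of a row of 7 dots: C(6,3) = 20.

20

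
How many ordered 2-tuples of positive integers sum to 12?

Equivalently, choose which 1 of the 11 gaps become plus signs: C(11,1) = 11.

11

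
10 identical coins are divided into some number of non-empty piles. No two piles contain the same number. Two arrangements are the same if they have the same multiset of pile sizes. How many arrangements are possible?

10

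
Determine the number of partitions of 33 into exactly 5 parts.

540

Direct enumeration gives 540 partitions.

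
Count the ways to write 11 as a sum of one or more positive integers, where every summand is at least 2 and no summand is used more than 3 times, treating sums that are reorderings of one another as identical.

13

Listing the qualifying partitions of 11:
11
9 + 2
8 + 3
7 + 4
7 + 2 + 2
6 + 5
6 + 3 + 2
5 + 4 + 2
5 + 3 + 3
5 + 2 + 2 + 2
4 + 4 + 3
4 + 3 + 2 + 2
3 + 3 + 3 + 2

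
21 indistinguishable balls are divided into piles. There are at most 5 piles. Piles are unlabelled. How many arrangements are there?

221

Enumerating by decreasing first part gives 221 partitions in all.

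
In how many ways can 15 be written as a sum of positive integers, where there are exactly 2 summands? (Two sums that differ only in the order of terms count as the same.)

The partitions of 15 that satisfy the conditions:
14 + 1
13 + 2
12 + 3
11 + 4
10 + 5
9 + 6
8 + 7

7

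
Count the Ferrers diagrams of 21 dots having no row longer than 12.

725

Enumerating by decreasing first part gives 725 partitions in all.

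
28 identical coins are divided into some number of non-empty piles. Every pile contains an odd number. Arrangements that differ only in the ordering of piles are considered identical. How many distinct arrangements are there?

Systematic enumeration (by largest part, then next-largest, …) yields 222.

222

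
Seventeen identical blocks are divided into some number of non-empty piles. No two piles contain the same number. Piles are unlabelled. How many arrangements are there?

A partial list (first 12 by largest part):
17
1, 16
2, 15
3, 14
1, 2, 14
4, 13
1, 3, 13
5, 12
1, 4, 12
2, 3, 12
6, 11
1, 5, 11
…and 26 more, for 38 total.

38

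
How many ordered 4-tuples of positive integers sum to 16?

Place 3 bars in the 15 internal gaps of a row of 16 dots: C(15,3) = 455.

455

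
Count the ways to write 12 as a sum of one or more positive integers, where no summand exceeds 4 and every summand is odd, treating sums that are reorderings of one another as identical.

Listing the qualifying partitions of 12:
3,3,3,3
3,3,3,1,1,1
3,3,1,1,1,1,1,1
3,1,1,1,1,1,1,1,1,1
1,1,1,1,1,1,1,1,1,1,1,1
Counting gives 5.

5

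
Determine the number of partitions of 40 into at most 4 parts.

Direct enumeration gives 632 partitions.

632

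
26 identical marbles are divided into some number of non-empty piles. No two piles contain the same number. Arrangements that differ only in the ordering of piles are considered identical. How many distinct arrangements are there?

165

There are 165 such partitions.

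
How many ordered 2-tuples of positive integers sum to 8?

7

By stars and bars with positive parts, the count is C(7,1) = 7.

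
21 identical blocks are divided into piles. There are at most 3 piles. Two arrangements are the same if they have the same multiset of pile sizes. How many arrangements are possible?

48

There are too many to list fully; the first 12 (by largest part) are:
21
20 + 1
19 + 2
19 + 1 + 1
18 + 3
18 + 2 + 1
17 + 4
17 + 3 + 1
17 + 2 + 2
16 + 5
16 + 4 + 1
16 + 3 + 2
…and 36 more, for 48 total.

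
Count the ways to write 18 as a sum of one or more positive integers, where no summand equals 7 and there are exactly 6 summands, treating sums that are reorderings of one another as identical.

A partial list (first 12 by largest part):
13, 1, 1, 1, 1, 1
12, 2, 1, 1, 1, 1
11, 3, 1, 1, 1, 1
11, 2, 2, 1, 1, 1
10, 4, 1, 1, 1, 1
10, 3, 2, 1, 1, 1
10, 2, 2, 2, 1, 1
9, 5, 1, 1, 1, 1
9, 4, 2, 1, 1, 1
9, 3, 3, 1, 1, 1
9, 3, 2, 2, 1, 1
9, 2, 2, 2, 2, 1
…and 36 more, for 48 total.

48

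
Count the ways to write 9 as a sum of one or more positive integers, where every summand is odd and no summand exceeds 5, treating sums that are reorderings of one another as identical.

6

Listing the qualifying partitions of 9:
5 + 3 + 1
5 + 1 + 1 + 1 + 1
3 + 3 + 3
3 + 3 + 1 + 1 + 1
3 + 1 + 1 + 1 + 1 + 1 + 1
1 + 1 + 1 + 1 + 1 + 1 + 1 + 1 + 1
Counting gives 6.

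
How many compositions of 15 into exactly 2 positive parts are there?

A composition of 15 into 2 positive parts is chosen by placing 1 dividers among the 14 gaps between 15 units: C(14,1) = 14.

14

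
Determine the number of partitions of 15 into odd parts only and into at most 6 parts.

Listing the qualifying partitions of 15:
15
13 + 1 + 1
11 + 3 + 1
11 + 1 + 1 + 1 + 1
9 + 5 + 1
9 + 3 + 3
9 + 3 + 1 + 1 + 1
7 + 7 + 1
7 + 5 + 3
7 + 5 + 1 + 1 + 1
7 + 3 + 3 + 1 + 1
5 + 5 + 5
5 + 5 + 3 + 1 + 1
5 + 3 + 3 + 3 + 1
3 + 3 + 3 + 3 + 3

15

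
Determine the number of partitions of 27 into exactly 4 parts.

150

Direct enumeration gives 150 partitions.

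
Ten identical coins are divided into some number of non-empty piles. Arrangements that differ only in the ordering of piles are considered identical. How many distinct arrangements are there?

There are too many to list fully; the first 12 (by largest part) are:
10
9,1
8,2
8,1,1
7,3
7,2,1
7,1,1,1
6,4
6,3,1
6,2,2
6,2,1,1
6,1,1,1,1
…and 30 more, for 42 total.

42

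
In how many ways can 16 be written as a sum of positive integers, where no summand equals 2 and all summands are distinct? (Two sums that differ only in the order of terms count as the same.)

The partitions of 16 that satisfy the conditions:
16
1, 15
3, 13
4, 12
1, 3, 12
5, 11
1, 4, 11
6, 10
1, 5, 10
7, 9
1, 6, 9
3, 4, 9
1, 7, 8
3, 5, 8
1, 3, 4, 8
3, 6, 7
4, 5, 7
1, 3, 5, 7
1, 4, 5, 6

19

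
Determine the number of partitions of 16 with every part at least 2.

55

There are too many to list fully; the first 12 (by largest part) are:
16
14 + 2
13 + 3
12 + 4
12 + 2 + 2
11 + 5
11 + 3 + 2
10 + 6
10 + 4 + 2
10 + 3 + 3
10 + 2 + 2 + 2
9 + 7
…and 43 more, for 55 total.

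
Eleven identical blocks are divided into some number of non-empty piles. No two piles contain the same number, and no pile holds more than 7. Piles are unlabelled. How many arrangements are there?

The partitions of 11 that satisfy the conditions:
7, 4
7, 3, 1
6, 5
6, 4, 1
6, 3, 2
5, 4, 2
5, 3, 2, 1

7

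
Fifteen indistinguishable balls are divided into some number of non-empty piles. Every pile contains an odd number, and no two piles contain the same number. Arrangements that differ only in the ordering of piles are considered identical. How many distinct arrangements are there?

4

The partitions of 15 that satisfy the conditions:
15
11+3+1
9+5+1
7+5+3
Counting gives 4.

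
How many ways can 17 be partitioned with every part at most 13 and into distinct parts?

33

There are too many to list fully; the first 12 (by largest part) are:
13,4
13,3,1
12,5
12,4,1
12,3,2
11,6
11,5,1
11,4,2
11,3,2,1
10,7
10,6,1
10,5,2
…and 21 more, for 33 total.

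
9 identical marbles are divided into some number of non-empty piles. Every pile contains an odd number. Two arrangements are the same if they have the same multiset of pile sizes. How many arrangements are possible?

Enumerating:
9
7, 1, 1
5, 3, 1
5, 1, 1, 1, 1
3, 3, 3
3, 3, 1, 1, 1
3, 1, 1, 1, 1, 1, 1
1, 1, 1, 1, 1, 1, 1, 1, 1
That's 8 in total.

8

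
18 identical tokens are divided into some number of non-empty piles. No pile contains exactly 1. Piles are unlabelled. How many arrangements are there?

Systematic enumeration (by largest part, then next-largest, …) yields 88.

88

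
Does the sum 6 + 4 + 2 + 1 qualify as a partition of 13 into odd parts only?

The parts sum to 13, and the condition 'every summand is odd' is violated.

No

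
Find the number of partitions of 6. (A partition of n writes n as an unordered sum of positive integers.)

They are:
6
5,1
4,2
4,1,1
3,3
3,2,1
3,1,1,1
2,2,2
2,2,1,1
2,1,1,1,1
1,1,1,1,1,1

11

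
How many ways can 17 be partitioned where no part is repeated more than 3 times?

166

Systematic enumeration (by largest part, then next-largest, …) yields 166.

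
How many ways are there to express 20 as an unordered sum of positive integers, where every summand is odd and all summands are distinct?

7

Listing the qualifying partitions of 20:
19+1
17+3
15+5
13+7
11+9
11+5+3+1
9+7+3+1
Counting gives 7.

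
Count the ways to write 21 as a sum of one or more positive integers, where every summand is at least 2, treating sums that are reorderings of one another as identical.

Direct enumeration gives 165 partitions.

165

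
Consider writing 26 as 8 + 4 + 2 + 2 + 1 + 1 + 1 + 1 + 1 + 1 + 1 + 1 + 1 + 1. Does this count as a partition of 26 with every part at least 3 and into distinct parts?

The parts sum to 26, and the condition 'every summand is at least 3' is violated.

No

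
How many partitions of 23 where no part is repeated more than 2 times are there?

Enumerating by decreasing first part gives 355 partitions in all.

355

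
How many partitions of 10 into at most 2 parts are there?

6

Enumerating:
10
1, 9
2, 8
3, 7
4, 6
5, 5
That's 6 in total.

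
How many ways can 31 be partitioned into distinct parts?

A full systematic count gives 340.

340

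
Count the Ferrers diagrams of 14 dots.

135

There are 135 such partitions.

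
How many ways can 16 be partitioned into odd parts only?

There are too many to list fully; the first 12 (by largest part) are:
1, 15
3, 13
1, 1, 1, 13
5, 11
1, 1, 3, 11
1, 1, 1, 1, 1, 11
7, 9
1, 1, 5, 9
1, 3, 3, 9
1, 1, 1, 1, 3, 9
1, 1, 1, 1, 1, 1, 1, 9
1, 1, 7, 7
…and 20 more, for 32 total.

32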